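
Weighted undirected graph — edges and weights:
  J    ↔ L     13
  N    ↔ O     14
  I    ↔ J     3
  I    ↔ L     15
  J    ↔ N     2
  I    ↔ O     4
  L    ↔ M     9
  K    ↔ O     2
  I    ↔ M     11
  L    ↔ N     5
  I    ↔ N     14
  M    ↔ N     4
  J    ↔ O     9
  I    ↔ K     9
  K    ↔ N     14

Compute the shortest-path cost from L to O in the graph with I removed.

A few of the L→O routes:
L→N→K→O: 5 + 14 + 2 = 21
L→M→N→O: 9 + 4 + 14 = 27
L→J→O: 13 + 9 = 22
L→N→J→O: 5 + 2 + 9 = 16
L→M→N→J→O: 9 + 4 + 2 + 9 = 24
L→N→O: 5 + 14 = 19
The minimum is 16.

16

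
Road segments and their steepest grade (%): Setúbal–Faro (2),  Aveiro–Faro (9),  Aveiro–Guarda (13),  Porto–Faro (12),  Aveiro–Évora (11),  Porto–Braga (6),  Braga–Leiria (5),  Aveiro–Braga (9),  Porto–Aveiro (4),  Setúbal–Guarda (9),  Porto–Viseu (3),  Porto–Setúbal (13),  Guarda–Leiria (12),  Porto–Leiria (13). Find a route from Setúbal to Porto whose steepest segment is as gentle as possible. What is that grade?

9

Checking several routes:
Setúbal→Guarda→Leiria→Braga→Aveiro→Porto: max(9, 12, 5, 9, 4) = 12
Setúbal→Guarda→Leiria→Braga→Aveiro→Faro→Porto: max(9, 12, 5, 9, 9, 12) = 12
Setúbal→Faro→Aveiro→Braga→Porto: max(2, 9, 9, 6) = 9
Setúbal→Faro→Aveiro→Porto: max(2, 9, 4) = 9
The minimum achievable maximum is 9%.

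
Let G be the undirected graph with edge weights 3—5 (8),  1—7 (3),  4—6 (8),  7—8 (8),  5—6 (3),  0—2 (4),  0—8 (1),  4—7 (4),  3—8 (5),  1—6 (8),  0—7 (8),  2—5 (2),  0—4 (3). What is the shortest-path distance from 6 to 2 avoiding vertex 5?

Paths from 6 to 2 avoiding 5:
6→4→7→8→0→2: 8 + 4 + 8 + 1 + 4 = 25
6→4→7→0→2: 8 + 4 + 8 + 4 = 24
6→1→7→4→0→2: 8 + 3 + 4 + 3 + 4 = 22
6→1→7→8→0→2: 8 + 3 + 8 + 1 + 4 = 24
6→1→7→0→2: 8 + 3 + 8 + 4 = 23
6→4→0→2: 8 + 3 + 4 = 15
Shortest: 15.

15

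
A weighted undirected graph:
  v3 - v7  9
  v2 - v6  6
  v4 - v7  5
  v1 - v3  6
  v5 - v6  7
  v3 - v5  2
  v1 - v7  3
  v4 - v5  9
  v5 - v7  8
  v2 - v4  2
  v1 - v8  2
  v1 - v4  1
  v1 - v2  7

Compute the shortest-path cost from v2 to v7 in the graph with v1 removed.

7

A few of the v2→v7 routes:
v2 -> v6 -> v5 -> v7: 6 + 7 + 8 = 21
v2 -> v6 -> v5 -> v3 -> v7: 6 + 7 + 2 + 9 = 24
v2 -> v4 -> v5 -> v3 -> v7: 2 + 9 + 2 + 9 = 22
v2 -> v4 -> v5 -> v7: 2 + 9 + 8 = 19
v2 -> v4 -> v7: 2 + 5 = 7
The minimum is 7.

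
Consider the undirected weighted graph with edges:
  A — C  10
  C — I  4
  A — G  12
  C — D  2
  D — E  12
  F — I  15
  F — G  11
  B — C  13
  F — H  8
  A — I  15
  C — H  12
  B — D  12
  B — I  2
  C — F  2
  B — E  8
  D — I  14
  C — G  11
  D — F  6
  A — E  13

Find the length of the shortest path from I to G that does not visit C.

Some routes from I to G avoiding C:
I - F - G: 15 + 11 = 26
I - A - G: 15 + 12 = 27
I - B - D - F - G: 2 + 12 + 6 + 11 = 31
I - D - F - G: 14 + 6 + 11 = 31
Shortest: 26.

26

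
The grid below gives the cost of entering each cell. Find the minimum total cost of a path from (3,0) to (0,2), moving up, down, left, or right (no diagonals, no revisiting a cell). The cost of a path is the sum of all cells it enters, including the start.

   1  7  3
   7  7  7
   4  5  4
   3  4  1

Cheapest: (3,0)→(3,1)→(3,2)→(2,2)→(1,2)→(0,2)
  3 + 4 + 1 + 4 + 7 + 3 = 22

22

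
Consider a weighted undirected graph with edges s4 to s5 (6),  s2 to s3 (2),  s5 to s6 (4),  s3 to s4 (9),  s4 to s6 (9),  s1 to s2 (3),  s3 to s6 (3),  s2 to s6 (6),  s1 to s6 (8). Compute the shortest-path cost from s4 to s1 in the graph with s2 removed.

17

Routes from s4 to s1 avoiding s2:
s4 - s5 - s6 - s1: 6 + 4 + 8 = 18
s4 - s3 - s6 - s1: 9 + 3 + 8 = 20
s4 - s6 - s1: 9 + 8 = 17
The minimum is 17.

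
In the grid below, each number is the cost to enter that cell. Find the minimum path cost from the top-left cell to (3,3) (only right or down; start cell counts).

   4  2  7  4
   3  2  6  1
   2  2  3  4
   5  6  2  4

Cheapest: (0,0)→(0,1)→(1,1)→(2,1)→(2,2)→(3,2)→(3,3)
  4 + 2 + 2 + 2 + 3 + 2 + 4 = 19

19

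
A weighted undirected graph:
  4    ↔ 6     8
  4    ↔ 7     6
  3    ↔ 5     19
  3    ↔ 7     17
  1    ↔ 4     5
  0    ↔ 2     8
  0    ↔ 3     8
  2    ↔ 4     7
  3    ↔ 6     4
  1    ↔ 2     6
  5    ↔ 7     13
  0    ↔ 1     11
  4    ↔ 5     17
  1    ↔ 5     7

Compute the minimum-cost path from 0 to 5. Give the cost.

A few of the 0→5 routes:
0 → 2 → 1 → 5: 8 + 6 + 7 = 21
0 → 3 → 6 → 4 → 1 → 5: 8 + 4 + 8 + 5 + 7 = 32
0 → 2 → 4 → 1 → 5: 8 + 7 + 5 + 7 = 27
0 → 2 → 4 → 5: 8 + 7 + 17 = 32
0 → 3 → 5: 8 + 19 = 27
0 → 1 → 5: 11 + 7 = 18
The minimum is 18.

18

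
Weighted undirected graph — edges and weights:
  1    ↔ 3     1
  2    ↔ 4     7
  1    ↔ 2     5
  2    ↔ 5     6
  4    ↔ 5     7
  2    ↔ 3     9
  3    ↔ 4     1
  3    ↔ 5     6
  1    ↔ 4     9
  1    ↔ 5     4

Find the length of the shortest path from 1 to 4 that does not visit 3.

Routes from 1 to 4 avoiding 3:
1 -> 5 -> 4: 4 + 7 = 11
1 -> 5 -> 2 -> 4: 4 + 6 + 7 = 17
1 -> 2 -> 4: 5 + 7 = 12
1 -> 2 -> 5 -> 4: 5 + 6 + 7 = 18
1 -> 4: 9
Best route has total 9.

9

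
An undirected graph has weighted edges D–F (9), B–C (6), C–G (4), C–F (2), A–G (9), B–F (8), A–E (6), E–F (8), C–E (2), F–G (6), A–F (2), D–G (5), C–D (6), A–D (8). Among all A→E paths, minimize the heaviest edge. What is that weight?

Some routes from A to E:
A→F→G→C→E: max(2, 6, 4, 2) = 6
A→F→G→D→C→E: max(2, 6, 5, 6, 2) = 6
A→F→C→E: max(2, 2, 2) = 2
The minimum achievable maximum is 2.

2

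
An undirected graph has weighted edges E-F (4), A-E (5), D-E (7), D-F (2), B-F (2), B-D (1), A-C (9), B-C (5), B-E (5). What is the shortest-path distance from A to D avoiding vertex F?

11

Candidate routes:
A→E→B→D: 5 + 5 + 1 = 11
A→C→B→D: 9 + 5 + 1 = 15
A→E→D: 5 + 7 = 12
A→C→B→E→D: 9 + 5 + 5 + 7 = 26
Shortest: 11.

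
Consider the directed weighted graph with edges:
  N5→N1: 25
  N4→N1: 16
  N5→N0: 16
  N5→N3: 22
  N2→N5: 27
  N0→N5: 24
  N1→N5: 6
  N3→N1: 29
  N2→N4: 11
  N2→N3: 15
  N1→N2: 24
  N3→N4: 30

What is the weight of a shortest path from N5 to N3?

Paths from N5 to N3:
N5-N1-N2-N3: 25 + 24 + 15 = 64
N5-N3: 22
Shortest: 22.

22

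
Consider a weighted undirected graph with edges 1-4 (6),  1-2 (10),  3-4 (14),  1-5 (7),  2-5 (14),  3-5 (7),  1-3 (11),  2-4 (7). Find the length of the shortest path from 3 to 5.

Comparing a few candidate routes:
3 -> 4 -> 1 -> 5: 14 + 6 + 7 = 27
3 -> 4 -> 2 -> 5: 14 + 7 + 14 = 35
3 -> 5: 7
3 -> 1 -> 5: 11 + 7 = 18
Shortest: 7.

7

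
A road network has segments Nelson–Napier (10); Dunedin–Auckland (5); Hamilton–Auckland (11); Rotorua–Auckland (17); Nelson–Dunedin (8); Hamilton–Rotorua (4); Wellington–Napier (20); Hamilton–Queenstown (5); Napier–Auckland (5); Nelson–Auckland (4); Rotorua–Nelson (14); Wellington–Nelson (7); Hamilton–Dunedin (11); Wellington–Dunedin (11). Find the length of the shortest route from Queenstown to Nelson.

A few of the Queenstown→Nelson routes:
Queenstown -> Hamilton -> Auckland -> Nelson: 5 + 11 + 4 = 20
Queenstown -> Hamilton -> Rotorua -> Auckland -> Nelson: 5 + 4 + 17 + 4 = 30
Queenstown -> Hamilton -> Rotorua -> Nelson: 5 + 4 + 14 = 23
Queenstown -> Hamilton -> Dunedin -> Nelson: 5 + 11 + 8 = 24
Queenstown -> Hamilton -> Dunedin -> Auckland -> Nelson: 5 + 11 + 5 + 4 = 25
Queenstown -> Hamilton -> Auckland -> Dunedin -> Nelson: 5 + 11 + 5 + 8 = 29
Best route has total 20 km.

20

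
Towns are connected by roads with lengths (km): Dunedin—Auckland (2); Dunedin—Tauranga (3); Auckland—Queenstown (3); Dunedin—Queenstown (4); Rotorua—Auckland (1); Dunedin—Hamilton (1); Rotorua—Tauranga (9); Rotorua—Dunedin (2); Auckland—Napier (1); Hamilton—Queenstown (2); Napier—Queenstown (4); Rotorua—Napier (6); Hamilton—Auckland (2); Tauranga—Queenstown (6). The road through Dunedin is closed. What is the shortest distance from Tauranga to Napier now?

10

A few of the Tauranga→Napier routes:
Tauranga-Queenstown-Napier: 6 + 4 = 10
Tauranga-Rotorua-Napier: 9 + 6 = 15
Tauranga-Queenstown-Auckland-Napier: 6 + 3 + 1 = 10
Tauranga-Rotorua-Auckland-Napier: 9 + 1 + 1 = 11
Tauranga-Queenstown-Hamilton-Auckland-Napier: 6 + 2 + 2 + 1 = 11
Shortest: 10 km.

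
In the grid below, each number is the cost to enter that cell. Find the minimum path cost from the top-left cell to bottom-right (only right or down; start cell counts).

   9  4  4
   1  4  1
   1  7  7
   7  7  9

31

Cheapest: [0,0] [1,0] [1,1] [1,2] [2,2] [3,2]
  9 + 1 + 4 + 1 + 7 + 9 = 31
For comparison, the top-then-right route costs 34.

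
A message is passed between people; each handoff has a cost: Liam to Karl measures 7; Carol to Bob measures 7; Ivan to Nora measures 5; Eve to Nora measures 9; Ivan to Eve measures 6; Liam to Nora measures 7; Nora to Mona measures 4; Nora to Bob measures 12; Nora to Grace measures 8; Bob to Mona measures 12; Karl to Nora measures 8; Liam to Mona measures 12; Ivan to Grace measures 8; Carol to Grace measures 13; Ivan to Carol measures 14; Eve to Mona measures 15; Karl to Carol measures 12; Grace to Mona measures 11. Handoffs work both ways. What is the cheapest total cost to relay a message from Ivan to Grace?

Checking several routes:
Ivan-Nora-Grace: 5 + 8 = 13
Ivan-Nora-Mona-Grace: 5 + 4 + 11 = 20
Ivan-Grace: 8
Best route has total 8.

8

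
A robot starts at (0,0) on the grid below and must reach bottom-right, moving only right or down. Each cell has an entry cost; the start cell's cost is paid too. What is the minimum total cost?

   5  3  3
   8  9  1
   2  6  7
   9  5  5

Best path: (0,0) → (0,1) → (0,2) → (1,2) → (2,2) → (3,2)
Cost: 5 + 3 + 3 + 1 + 7 + 5 = 24

24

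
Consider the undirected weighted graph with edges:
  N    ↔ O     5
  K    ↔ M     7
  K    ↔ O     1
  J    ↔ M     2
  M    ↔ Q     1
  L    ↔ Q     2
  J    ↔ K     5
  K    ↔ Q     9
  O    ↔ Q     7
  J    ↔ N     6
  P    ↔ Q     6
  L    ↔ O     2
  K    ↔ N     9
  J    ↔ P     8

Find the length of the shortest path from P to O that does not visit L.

Checking several routes:
P-Q-O: 6 + 7 = 13
P-J-K-O: 8 + 5 + 1 = 14
P-Q-M-K-O: 6 + 1 + 7 + 1 = 15
P-Q-M-J-K-O: 6 + 1 + 2 + 5 + 1 = 15
Best route has total 13.

13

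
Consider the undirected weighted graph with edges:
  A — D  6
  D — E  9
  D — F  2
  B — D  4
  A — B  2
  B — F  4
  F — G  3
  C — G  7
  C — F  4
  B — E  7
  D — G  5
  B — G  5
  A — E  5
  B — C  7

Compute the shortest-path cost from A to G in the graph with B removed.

11

Comparing a few candidate routes:
A→D→G: 6 + 5 = 11
A→E→D→F→G: 5 + 9 + 2 + 3 = 19
A→E→D→G: 5 + 9 + 5 = 19
A→D→F→C→G: 6 + 2 + 4 + 7 = 19
A→D→F→G: 6 + 2 + 3 = 11
Best route has total 11.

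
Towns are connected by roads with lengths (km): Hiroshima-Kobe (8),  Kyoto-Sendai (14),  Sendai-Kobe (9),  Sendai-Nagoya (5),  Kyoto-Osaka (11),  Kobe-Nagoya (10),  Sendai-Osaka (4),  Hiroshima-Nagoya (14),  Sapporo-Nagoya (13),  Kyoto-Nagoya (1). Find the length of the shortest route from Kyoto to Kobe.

Comparing a few candidate routes:
Kyoto-Nagoya-Sendai-Kobe: 1 + 5 + 9 = 15
Kyoto-Nagoya-Hiroshima-Kobe: 1 + 14 + 8 = 23
Kyoto-Sendai-Kobe: 14 + 9 = 23
Kyoto-Nagoya-Kobe: 1 + 10 = 11
Shortest: 11 km.

11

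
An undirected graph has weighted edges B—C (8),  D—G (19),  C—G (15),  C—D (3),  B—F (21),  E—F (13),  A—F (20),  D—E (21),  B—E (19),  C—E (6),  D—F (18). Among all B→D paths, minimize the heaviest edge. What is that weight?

A few of the B→D routes:
B - E - C - D: max(19, 6, 3) = 19
B - C - D: max(8, 3) = 8
B - E - C - G - D: max(19, 6, 15, 19) = 19
B - C - E - F - D: max(8, 6, 13, 18) = 18
B - E - F - D: max(19, 13, 18) = 19
B - C - G - D: max(8, 15, 19) = 19
Best route has worst link 8.

8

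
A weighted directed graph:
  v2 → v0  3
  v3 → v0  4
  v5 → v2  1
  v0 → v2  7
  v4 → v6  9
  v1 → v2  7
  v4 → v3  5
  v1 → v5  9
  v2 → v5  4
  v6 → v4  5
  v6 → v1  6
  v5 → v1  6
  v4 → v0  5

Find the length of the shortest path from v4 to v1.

Routes from v4 to v1:
v4 -> v3 -> v0 -> v2 -> v5 -> v1: 5 + 4 + 7 + 4 + 6 = 26
v4 -> v6 -> v1: 9 + 6 = 15
v4 -> v0 -> v2 -> v5 -> v1: 5 + 7 + 4 + 6 = 22
Shortest: 15.

15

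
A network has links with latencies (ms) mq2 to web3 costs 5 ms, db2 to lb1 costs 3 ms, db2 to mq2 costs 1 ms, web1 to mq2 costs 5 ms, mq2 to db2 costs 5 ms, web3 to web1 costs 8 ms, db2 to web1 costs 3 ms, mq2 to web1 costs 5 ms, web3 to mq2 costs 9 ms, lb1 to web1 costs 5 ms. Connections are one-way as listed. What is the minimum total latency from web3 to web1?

8

Routes from web3 to web1:
web3 - web1: 8
web3 - mq2 - web1: 9 + 5 = 14
web3 - mq2 - db2 - web1: 9 + 5 + 3 = 17
web3 - mq2 - db2 - lb1 - web1: 9 + 5 + 3 + 5 = 22
Best route has total 8 ms.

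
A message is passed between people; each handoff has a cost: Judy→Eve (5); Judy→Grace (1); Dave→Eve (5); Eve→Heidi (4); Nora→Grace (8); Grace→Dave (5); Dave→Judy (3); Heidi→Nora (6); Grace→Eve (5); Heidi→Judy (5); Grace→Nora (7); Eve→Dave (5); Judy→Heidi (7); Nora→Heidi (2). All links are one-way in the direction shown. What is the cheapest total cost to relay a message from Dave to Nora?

Routes from Dave to Nora:
Dave → Judy → Grace → Nora: 3 + 1 + 7 = 11
Dave → Judy → Grace → Eve → Heidi → Nora: 3 + 1 + 5 + 4 + 6 = 19
Dave → Eve → Heidi → Nora: 5 + 4 + 6 = 15
Dave → Judy → Heidi → Nora: 3 + 7 + 6 = 16
Dave → Judy → Eve → Heidi → Nora: 3 + 5 + 4 + 6 = 18
Dave → Eve → Heidi → Judy → Grace → Nora: 5 + 4 + 5 + 1 + 7 = 22
The minimum is 11.

11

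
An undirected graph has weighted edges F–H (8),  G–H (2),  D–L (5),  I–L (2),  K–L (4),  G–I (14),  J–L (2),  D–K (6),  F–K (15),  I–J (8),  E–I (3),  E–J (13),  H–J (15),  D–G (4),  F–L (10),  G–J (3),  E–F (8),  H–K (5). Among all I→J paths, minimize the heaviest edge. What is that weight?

Some routes from I to J:
I→L→K→H→G→J: max(2, 4, 5, 2, 3) = 5
I→L→K→D→G→J: max(2, 4, 6, 4, 3) = 6
I→L→J: max(2, 2) = 2
I→L→D→G→J: max(2, 5, 4, 3) = 5
The minimum achievable maximum is 2.

2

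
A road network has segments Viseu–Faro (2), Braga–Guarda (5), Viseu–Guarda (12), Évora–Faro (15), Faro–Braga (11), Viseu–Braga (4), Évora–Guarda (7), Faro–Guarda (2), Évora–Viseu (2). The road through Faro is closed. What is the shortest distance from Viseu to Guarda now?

9

Candidate routes:
Viseu - Braga - Guarda: 4 + 5 = 9
Viseu - Guarda: 12
Viseu - Évora - Guarda: 2 + 7 = 9
Shortest: 9 mi.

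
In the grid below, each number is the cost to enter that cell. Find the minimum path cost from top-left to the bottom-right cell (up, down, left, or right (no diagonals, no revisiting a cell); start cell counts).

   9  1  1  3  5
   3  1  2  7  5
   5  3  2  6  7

Path (0,0) → (0,1) → (0,2) → (1,2) → (2,2) → (2,3) → (2,4): 9 + 1 + 1 + 2 + 2 + 6 + 7 = 28.

28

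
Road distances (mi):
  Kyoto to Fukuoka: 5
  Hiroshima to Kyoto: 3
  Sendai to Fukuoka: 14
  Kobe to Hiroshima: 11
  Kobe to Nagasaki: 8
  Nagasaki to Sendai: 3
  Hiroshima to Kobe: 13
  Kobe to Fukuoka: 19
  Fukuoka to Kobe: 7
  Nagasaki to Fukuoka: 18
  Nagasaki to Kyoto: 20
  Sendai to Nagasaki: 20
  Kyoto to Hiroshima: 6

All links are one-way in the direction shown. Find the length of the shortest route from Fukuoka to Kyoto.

Routes from Fukuoka to Kyoto:
Fukuoka → Kobe → Hiroshima → Kyoto: 7 + 11 + 3 = 21
Fukuoka → Kobe → Nagasaki → Kyoto: 7 + 8 + 20 = 35
The minimum is 21 mi.

21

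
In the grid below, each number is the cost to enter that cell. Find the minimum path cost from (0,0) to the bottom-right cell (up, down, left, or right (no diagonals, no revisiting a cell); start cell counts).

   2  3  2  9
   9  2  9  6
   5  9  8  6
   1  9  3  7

34

One optimal route is [0,0] [0,1] [0,2] [1,2] [2,2] [3,2] [3,3].
Its cost is 2 + 3 + 2 + 9 + 8 + 3 + 7 = 34.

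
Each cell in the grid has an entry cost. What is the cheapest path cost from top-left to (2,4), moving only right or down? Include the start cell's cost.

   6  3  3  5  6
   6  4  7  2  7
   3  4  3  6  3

One optimal route is r0c0 -> r0c1 -> r0c2 -> r0c3 -> r1c3 -> r2c3 -> r2c4.
Its cost is 6 + 3 + 3 + 5 + 2 + 6 + 3 = 28.
(Top row then right column would cost 33.)

28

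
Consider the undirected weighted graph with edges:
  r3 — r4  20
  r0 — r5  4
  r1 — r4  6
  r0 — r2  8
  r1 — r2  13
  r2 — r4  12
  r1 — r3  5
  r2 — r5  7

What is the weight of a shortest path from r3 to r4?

11

Routes from r3 to r4:
r3 → r1 → r4: 5 + 6 = 11
r3 → r1 → r2 → r4: 5 + 13 + 12 = 30
r3 → r4: 20
The minimum is 11.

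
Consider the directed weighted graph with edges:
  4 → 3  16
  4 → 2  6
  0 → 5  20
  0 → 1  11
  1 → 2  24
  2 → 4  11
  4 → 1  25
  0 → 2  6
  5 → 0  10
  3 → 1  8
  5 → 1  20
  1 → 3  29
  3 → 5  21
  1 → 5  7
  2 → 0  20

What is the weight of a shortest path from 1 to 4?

Candidate routes:
1→5→0→2→4: 7 + 10 + 6 + 11 = 34
1→3→5→0→2→4: 29 + 21 + 10 + 6 + 11 = 77
1→2→4: 24 + 11 = 35
The minimum is 34.

34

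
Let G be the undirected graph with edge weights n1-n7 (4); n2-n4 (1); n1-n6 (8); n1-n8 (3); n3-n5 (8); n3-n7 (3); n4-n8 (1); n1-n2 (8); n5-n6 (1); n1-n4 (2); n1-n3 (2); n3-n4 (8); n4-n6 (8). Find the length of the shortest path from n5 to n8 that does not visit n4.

Paths from n5 to n8 avoiding n4:
n5-n6-n1-n8: 1 + 8 + 3 = 12
n5-n3-n1-n8: 8 + 2 + 3 = 13
n5-n3-n7-n1-n8: 8 + 3 + 4 + 3 = 18
Shortest: 12.

12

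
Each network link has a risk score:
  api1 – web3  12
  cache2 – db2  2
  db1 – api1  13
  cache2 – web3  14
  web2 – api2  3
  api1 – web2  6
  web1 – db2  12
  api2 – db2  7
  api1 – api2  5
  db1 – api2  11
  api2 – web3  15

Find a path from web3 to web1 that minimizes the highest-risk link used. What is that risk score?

A few of the web3→web1 routes:
web3→api1→db1→api2→db2→web1: max(12, 13, 11, 7, 12) = 13
web3→api1→web2→api2→db2→web1: max(12, 6, 3, 7, 12) = 12
web3→api1→api2→db2→web1: max(12, 5, 7, 12) = 12
The minimum achievable maximum is 12.

12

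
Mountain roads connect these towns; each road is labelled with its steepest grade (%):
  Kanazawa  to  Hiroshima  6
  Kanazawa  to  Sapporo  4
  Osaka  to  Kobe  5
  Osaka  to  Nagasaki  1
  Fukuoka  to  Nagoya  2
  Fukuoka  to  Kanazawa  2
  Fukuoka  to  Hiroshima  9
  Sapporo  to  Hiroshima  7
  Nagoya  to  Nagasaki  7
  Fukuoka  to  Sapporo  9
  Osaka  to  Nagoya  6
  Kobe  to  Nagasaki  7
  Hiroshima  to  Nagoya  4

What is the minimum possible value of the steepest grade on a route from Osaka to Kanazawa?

6

Comparing a few candidate routes:
Osaka - Nagoya - Hiroshima - Kanazawa: max(6, 4, 6) = 6
Osaka - Nagoya - Fukuoka - Kanazawa: max(6, 2, 2) = 6
Osaka - Nagoya - Hiroshima - Sapporo - Kanazawa: max(6, 4, 7, 4) = 7
Osaka - Kobe - Nagasaki - Nagoya - Hiroshima - Sapporo - Kanazawa: max(5, 7, 7, 4, 7, 4) = 7
Osaka - Kobe - Nagasaki - Nagoya - Fukuoka - Kanazawa: max(5, 7, 7, 2, 2) = 7
Osaka - Kobe - Nagasaki - Nagoya - Hiroshima - Kanazawa: max(5, 7, 7, 4, 6) = 7
The minimum achievable maximum is 6%.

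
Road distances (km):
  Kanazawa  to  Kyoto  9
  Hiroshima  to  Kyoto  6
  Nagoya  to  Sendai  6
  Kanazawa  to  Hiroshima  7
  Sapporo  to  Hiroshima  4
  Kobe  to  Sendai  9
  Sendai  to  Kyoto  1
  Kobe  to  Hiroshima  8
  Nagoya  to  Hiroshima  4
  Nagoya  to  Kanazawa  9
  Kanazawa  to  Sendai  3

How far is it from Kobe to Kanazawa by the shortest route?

12

Checking several routes:
Kobe -> Sendai -> Kanazawa: 9 + 3 = 12
Kobe -> Hiroshima -> Kanazawa: 8 + 7 = 15
Kobe -> Hiroshima -> Kyoto -> Sendai -> Kanazawa: 8 + 6 + 1 + 3 = 18
Kobe -> Sendai -> Kyoto -> Kanazawa: 9 + 1 + 9 = 19
Kobe -> Hiroshima -> Nagoya -> Kanazawa: 8 + 4 + 9 = 21
Kobe -> Hiroshima -> Nagoya -> Sendai -> Kanazawa: 8 + 4 + 6 + 3 = 21
Shortest: 12 km.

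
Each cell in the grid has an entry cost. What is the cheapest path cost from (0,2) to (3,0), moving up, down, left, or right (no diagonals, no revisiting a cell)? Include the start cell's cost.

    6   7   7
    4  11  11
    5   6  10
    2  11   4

31

Path (0,2) -> (0,1) -> (0,0) -> (1,0) -> (2,0) -> (3,0): 7 + 7 + 6 + 4 + 5 + 2 = 31.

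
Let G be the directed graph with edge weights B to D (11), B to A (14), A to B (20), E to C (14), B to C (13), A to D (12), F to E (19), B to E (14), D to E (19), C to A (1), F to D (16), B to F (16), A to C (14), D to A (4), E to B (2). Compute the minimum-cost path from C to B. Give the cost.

Candidate routes:
C - A - D - E - B: 1 + 12 + 19 + 2 = 34
C - A - B: 1 + 20 = 21
The minimum is 21.

21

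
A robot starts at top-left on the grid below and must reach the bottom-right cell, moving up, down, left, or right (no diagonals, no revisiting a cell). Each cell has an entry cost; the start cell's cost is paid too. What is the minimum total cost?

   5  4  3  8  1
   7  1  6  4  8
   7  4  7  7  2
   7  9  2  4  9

Take (0,0) -> (0,1) -> (1,1) -> (2,1) -> (2,2) -> (3,2) -> (3,3) -> (3,4) for a total of 5 + 4 + 1 + 4 + 7 + 2 + 4 + 9 = 36.

36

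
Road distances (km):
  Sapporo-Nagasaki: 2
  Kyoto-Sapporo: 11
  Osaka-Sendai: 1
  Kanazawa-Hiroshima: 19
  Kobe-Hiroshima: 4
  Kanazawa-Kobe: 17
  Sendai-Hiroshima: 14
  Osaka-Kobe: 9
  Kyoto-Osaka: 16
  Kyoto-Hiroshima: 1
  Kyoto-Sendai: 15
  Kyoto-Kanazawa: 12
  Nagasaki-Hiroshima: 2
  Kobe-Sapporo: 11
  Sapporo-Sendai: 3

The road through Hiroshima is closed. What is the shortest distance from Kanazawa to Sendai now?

Some routes from Kanazawa to Sendai avoiding Hiroshima:
Kanazawa → Kyoto → Sendai: 12 + 15 = 27
Kanazawa → Kyoto → Osaka → Sendai: 12 + 16 + 1 = 29
Kanazawa → Kobe → Osaka → Sendai: 17 + 9 + 1 = 27
Kanazawa → Kyoto → Sapporo → Sendai: 12 + 11 + 3 = 26
Kanazawa → Kobe → Sapporo → Sendai: 17 + 11 + 3 = 31
Best route has total 26 km.

26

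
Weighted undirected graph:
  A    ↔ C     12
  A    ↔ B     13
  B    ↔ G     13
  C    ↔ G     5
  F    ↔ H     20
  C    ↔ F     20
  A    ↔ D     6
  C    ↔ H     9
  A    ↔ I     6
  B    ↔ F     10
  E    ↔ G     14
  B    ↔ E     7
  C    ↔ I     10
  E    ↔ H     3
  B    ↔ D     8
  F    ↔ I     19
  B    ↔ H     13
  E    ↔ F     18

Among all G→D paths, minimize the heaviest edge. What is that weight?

A few of the G→D routes:
G-C-A-D: max(5, 12, 6) = 12
G-C-H-E-B-D: max(5, 9, 3, 7, 8) = 9
G-B-H-C-A-D: max(13, 13, 9, 12, 6) = 13
G-B-H-C-I-A-D: max(13, 13, 9, 10, 6, 6) = 13
G-C-I-A-D: max(5, 10, 6, 6) = 10
Best route has worst link 9.

9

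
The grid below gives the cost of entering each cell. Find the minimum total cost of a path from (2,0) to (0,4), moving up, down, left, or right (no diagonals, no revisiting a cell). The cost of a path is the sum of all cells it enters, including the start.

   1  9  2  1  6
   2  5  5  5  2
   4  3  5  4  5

25

Cheapest: [2,0] -> [1,0] -> [0,0] -> [0,1] -> [0,2] -> [0,3] -> [0,4]
  4 + 2 + 1 + 9 + 2 + 1 + 6 = 25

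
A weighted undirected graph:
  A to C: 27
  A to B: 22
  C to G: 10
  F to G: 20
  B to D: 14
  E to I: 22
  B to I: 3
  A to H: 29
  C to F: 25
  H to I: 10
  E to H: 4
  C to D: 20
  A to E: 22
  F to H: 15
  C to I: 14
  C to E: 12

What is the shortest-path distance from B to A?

22

Checking several routes:
B -> I -> H -> A: 3 + 10 + 29 = 42
B -> I -> H -> E -> A: 3 + 10 + 4 + 22 = 39
B -> A: 22
Shortest: 22.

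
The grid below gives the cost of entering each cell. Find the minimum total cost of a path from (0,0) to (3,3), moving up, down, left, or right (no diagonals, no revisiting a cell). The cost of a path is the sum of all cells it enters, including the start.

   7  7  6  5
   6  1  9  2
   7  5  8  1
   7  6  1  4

Best path: [0,0]→[1,0]→[1,1]→[1,2]→[1,3]→[2,3]→[3,3]
Cost: 7 + 6 + 1 + 9 + 2 + 1 + 4 = 30

30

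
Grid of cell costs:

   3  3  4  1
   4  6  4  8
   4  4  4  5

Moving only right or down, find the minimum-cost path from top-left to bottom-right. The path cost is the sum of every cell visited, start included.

23

Best path: r0c0 → r0c1 → r0c2 → r1c2 → r2c2 → r2c3
Cost: 3 + 3 + 4 + 4 + 4 + 5 = 23
For comparison, the top-then-right route costs 24.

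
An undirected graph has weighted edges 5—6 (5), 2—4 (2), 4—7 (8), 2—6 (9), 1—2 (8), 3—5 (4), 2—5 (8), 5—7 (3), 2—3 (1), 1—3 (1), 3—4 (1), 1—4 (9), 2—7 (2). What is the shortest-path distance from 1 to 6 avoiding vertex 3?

17

A few of the 1→6 routes:
1 -> 4 -> 2 -> 6: 9 + 2 + 9 = 20
1 -> 2 -> 7 -> 5 -> 6: 8 + 2 + 3 + 5 = 18
1 -> 2 -> 6: 8 + 9 = 17
1 -> 2 -> 5 -> 6: 8 + 8 + 5 = 21
The minimum is 17.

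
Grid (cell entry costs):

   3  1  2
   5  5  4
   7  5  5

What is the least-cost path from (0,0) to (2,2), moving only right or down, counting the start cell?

Take (0,0) -> (0,1) -> (0,2) -> (1,2) -> (2,2) for a total of 3 + 1 + 2 + 4 + 5 = 15.

15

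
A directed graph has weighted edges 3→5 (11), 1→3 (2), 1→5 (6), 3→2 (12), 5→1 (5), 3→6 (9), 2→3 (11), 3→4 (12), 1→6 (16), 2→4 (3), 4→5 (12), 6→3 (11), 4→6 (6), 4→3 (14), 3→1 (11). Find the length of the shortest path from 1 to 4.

14

Routes from 1 to 4:
1→3→4: 2 + 12 = 14
1→3→2→4: 2 + 12 + 3 = 17
1→6→3→4: 16 + 11 + 12 = 39
1→6→3→2→4: 16 + 11 + 12 + 3 = 42
Best route has total 14.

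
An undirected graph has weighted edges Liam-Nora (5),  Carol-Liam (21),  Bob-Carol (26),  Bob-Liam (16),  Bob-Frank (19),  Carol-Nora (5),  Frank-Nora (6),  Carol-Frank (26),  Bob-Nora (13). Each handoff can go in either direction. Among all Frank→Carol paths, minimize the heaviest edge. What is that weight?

6

A few of the Frank→Carol routes:
Frank - Bob - Nora - Carol: max(19, 13, 5) = 19
Frank - Nora - Carol: max(6, 5) = 6
Frank - Bob - Liam - Nora - Carol: max(19, 16, 5, 5) = 19
Frank - Nora - Bob - Liam - Carol: max(6, 13, 16, 21) = 21
Frank - Nora - Liam - Carol: max(6, 5, 21) = 21
Best route has worst link 6.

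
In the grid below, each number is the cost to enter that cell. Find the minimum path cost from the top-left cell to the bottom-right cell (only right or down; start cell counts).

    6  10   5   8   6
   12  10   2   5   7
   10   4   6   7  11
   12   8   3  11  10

53

Path (0,0) → (0,1) → (0,2) → (1,2) → (2,2) → (3,2) → (3,3) → (3,4): 6 + 10 + 5 + 2 + 6 + 3 + 11 + 10 = 53.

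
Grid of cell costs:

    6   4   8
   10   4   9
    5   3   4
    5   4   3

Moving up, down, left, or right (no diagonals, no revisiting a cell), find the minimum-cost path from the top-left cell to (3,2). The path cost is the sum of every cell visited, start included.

Path [0,0] → [0,1] → [1,1] → [2,1] → [2,2] → [3,2]: 6 + 4 + 4 + 3 + 4 + 3 = 24.

24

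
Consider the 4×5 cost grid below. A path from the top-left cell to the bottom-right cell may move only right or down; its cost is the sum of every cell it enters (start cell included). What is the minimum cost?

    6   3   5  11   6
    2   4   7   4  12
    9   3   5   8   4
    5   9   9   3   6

Path r0c0 -> r1c0 -> r1c1 -> r2c1 -> r2c2 -> r2c3 -> r3c3 -> r3c4: 6 + 2 + 4 + 3 + 5 + 8 + 3 + 6 = 37.
(Top row then right column would cost 53.)

37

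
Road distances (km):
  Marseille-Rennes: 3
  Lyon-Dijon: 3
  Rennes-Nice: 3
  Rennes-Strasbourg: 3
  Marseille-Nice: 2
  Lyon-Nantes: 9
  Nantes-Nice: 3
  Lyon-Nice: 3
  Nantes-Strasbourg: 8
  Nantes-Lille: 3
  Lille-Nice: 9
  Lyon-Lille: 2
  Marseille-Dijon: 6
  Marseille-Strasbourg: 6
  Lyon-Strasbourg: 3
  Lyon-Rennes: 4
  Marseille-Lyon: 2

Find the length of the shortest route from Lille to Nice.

Comparing a few candidate routes:
Lille -> Lyon -> Nice: 2 + 3 = 5
Lille -> Lyon -> Marseille -> Nice: 2 + 2 + 2 = 6
Lille -> Nantes -> Nice: 3 + 3 = 6
Best route has total 5 km.

5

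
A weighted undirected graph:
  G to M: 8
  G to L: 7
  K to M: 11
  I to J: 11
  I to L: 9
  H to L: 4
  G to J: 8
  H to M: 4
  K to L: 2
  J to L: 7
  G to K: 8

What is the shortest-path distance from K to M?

Comparing a few candidate routes:
K→L→H→M: 2 + 4 + 4 = 10
K→M: 11
K→G→M: 8 + 8 = 16
Shortest: 10.

10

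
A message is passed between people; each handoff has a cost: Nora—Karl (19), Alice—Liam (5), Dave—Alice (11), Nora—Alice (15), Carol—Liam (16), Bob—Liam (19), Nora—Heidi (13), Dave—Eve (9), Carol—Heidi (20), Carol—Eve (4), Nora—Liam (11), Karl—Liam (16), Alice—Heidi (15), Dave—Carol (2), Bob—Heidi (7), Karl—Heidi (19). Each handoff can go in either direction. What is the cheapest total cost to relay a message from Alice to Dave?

Comparing a few candidate routes:
Alice→Nora→Liam→Carol→Dave: 15 + 11 + 16 + 2 = 44
Alice→Heidi→Carol→Dave: 15 + 20 + 2 = 37
Alice→Liam→Carol→Dave: 5 + 16 + 2 = 23
Alice→Dave: 11
Alice→Liam→Carol→Eve→Dave: 5 + 16 + 4 + 9 = 34
Shortest: 11.

11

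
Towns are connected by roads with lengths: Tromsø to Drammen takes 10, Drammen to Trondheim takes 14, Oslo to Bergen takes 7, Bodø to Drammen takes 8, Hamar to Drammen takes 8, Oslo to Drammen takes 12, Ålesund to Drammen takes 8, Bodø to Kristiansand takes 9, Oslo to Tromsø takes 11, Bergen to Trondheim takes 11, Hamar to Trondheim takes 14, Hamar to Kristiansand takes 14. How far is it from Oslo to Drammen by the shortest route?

12

Some routes from Oslo to Drammen:
Oslo -> Bergen -> Trondheim -> Drammen: 7 + 11 + 14 = 32
Oslo -> Tromsø -> Drammen: 11 + 10 = 21
Oslo -> Drammen: 12
Shortest: 12.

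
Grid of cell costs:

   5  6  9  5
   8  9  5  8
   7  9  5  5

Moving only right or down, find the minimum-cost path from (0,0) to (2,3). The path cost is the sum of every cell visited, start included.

35

Take [0,0]→[0,1]→[0,2]→[1,2]→[2,2]→[2,3] for a total of 5 + 6 + 9 + 5 + 5 + 5 = 35.
(Top row then right column would cost 38.)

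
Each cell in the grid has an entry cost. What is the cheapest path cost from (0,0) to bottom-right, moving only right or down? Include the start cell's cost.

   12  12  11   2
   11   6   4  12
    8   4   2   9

44

Take (0,0) → (1,0) → (1,1) → (1,2) → (2,2) → (2,3) for a total of 12 + 11 + 6 + 4 + 2 + 9 = 44.
(Top row then right column would cost 58.)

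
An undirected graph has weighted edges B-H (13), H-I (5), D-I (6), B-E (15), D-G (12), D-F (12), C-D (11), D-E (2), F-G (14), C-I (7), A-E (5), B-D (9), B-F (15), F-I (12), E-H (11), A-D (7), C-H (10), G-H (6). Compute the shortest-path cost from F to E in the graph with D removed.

28

Some routes from F to E avoiding D:
F - I - C - H - E: 12 + 7 + 10 + 11 = 40
F - I - H - B - E: 12 + 5 + 13 + 15 = 45
F - B - H - E: 15 + 13 + 11 = 39
F - B - E: 15 + 15 = 30
F - G - H - E: 14 + 6 + 11 = 31
F - I - H - E: 12 + 5 + 11 = 28
The minimum is 28.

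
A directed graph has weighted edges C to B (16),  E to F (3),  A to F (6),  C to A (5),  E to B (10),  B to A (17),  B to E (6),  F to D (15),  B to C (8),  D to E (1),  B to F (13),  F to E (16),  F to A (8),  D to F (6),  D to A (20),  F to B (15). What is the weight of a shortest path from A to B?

Candidate routes:
A-F-D-E-B: 6 + 15 + 1 + 10 = 32
A-F-E-B: 6 + 16 + 10 = 32
A-F-B: 6 + 15 = 21
Best route has total 21.

21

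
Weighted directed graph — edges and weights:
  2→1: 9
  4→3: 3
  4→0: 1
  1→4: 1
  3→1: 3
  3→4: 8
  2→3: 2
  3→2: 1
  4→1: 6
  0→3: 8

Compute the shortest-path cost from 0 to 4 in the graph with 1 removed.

Routes from 0 to 4 avoiding 1:
0 → 3 → 4: 8 + 8 = 16
Shortest: 16.

16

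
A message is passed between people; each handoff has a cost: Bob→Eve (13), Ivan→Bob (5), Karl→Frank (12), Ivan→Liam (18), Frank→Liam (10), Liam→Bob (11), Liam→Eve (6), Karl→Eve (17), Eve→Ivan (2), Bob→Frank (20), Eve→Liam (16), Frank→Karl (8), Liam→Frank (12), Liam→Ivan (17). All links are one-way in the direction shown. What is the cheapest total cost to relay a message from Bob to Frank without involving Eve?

20

Candidate routes:
Bob → Frank: 20
Best route has total 20.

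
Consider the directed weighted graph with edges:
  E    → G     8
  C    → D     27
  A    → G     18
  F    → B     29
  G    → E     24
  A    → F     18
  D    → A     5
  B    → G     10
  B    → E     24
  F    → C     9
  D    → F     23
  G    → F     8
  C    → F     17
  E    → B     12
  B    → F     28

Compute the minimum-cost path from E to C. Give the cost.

25

Paths from E to C:
E-G-F-C: 8 + 8 + 9 = 25
E-B-F-C: 12 + 28 + 9 = 49
E-B-G-F-C: 12 + 10 + 8 + 9 = 39
Best route has total 25.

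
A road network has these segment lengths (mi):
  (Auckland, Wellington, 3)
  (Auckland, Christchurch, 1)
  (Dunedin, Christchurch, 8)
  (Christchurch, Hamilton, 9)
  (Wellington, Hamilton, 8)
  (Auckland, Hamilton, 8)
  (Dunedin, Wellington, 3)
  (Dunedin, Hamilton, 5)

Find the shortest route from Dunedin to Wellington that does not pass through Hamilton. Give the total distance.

3

Paths from Dunedin to Wellington avoiding Hamilton:
Dunedin-Christchurch-Auckland-Wellington: 8 + 1 + 3 = 12
Dunedin-Wellington: 3
Best route has total 3 mi.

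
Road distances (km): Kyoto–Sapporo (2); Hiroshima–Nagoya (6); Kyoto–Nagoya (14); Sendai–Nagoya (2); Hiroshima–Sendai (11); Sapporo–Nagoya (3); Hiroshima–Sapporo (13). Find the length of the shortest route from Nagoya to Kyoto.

Paths from Nagoya to Kyoto:
Nagoya → Hiroshima → Sapporo → Kyoto: 6 + 13 + 2 = 21
Nagoya → Kyoto: 14
Nagoya → Sapporo → Kyoto: 3 + 2 = 5
Nagoya → Sendai → Hiroshima → Sapporo → Kyoto: 2 + 11 + 13 + 2 = 28
The minimum is 5 km.

5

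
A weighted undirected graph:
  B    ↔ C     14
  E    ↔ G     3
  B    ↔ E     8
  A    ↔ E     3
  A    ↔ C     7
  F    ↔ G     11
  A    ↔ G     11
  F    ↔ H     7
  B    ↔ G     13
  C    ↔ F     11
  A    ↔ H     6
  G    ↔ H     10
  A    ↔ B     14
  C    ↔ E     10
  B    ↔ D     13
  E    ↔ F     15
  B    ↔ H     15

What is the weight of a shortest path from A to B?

11

Comparing a few candidate routes:
A-C-B: 7 + 14 = 21
A-B: 14
A-G-E-B: 11 + 3 + 8 = 22
A-E-B: 3 + 8 = 11
A-E-G-B: 3 + 3 + 13 = 19
A-H-B: 6 + 15 = 21
Best route has total 11.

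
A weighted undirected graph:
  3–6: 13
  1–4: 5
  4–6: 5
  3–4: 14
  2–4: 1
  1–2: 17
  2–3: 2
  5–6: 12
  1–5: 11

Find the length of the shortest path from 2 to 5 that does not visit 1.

Candidate routes:
2-4-3-6-5: 1 + 14 + 13 + 12 = 40
2-4-6-5: 1 + 5 + 12 = 18
2-3-6-5: 2 + 13 + 12 = 27
2-3-4-6-5: 2 + 14 + 5 + 12 = 33
Shortest: 18.

18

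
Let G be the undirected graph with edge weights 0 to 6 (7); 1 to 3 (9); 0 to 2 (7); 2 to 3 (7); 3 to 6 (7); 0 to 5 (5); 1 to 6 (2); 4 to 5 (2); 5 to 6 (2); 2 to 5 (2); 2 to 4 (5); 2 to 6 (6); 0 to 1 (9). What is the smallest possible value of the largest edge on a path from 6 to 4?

Comparing a few candidate routes:
6→5→2→4: max(2, 2, 5) = 5
6→5→4: max(2, 2) = 2
6→2→5→4: max(6, 2, 2) = 6
6→2→4: max(6, 5) = 6
Best route has worst link 2.

2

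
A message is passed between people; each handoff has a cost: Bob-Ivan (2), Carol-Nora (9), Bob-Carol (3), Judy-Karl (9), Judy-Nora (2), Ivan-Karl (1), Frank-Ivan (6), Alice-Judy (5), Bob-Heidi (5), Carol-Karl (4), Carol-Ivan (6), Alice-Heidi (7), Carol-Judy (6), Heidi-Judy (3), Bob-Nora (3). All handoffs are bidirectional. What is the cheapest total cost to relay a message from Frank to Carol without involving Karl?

11

Comparing a few candidate routes:
Frank → Ivan → Carol: 6 + 6 = 12
Frank → Ivan → Bob → Heidi → Judy → Nora → Carol: 6 + 2 + 5 + 3 + 2 + 9 = 27
Frank → Ivan → Bob → Nora → Carol: 6 + 2 + 3 + 9 = 20
Frank → Ivan → Bob → Nora → Judy → Carol: 6 + 2 + 3 + 2 + 6 = 19
Frank → Ivan → Bob → Heidi → Judy → Carol: 6 + 2 + 5 + 3 + 6 = 22
Frank → Ivan → Bob → Carol: 6 + 2 + 3 = 11
Best route has total 11.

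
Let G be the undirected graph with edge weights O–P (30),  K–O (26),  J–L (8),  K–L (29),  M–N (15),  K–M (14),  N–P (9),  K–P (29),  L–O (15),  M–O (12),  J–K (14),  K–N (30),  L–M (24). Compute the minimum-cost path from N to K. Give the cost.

Comparing a few candidate routes:
N → M → K: 15 + 14 = 29
N → P → K: 9 + 29 = 38
N → K: 30
N → M → O → K: 15 + 12 + 26 = 53
The minimum is 29.

29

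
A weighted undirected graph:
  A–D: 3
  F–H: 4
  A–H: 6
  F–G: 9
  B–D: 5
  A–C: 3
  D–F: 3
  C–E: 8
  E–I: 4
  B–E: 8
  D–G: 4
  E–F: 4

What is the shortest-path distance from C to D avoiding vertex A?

15

Paths from C to D avoiding A:
C-E-F-G-D: 8 + 4 + 9 + 4 = 25
C-E-B-D: 8 + 8 + 5 = 21
C-E-F-D: 8 + 4 + 3 = 15
Best route has total 15.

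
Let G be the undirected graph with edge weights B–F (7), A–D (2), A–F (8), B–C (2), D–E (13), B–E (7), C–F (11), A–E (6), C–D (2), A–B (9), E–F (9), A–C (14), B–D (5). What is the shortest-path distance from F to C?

A few of the F→C routes:
F → B → C: 7 + 2 = 9
F → A → D → C: 8 + 2 + 2 = 12
F → B → D → C: 7 + 5 + 2 = 14
F → A → D → B → C: 8 + 2 + 5 + 2 = 17
F → C: 11
Best route has total 9.

9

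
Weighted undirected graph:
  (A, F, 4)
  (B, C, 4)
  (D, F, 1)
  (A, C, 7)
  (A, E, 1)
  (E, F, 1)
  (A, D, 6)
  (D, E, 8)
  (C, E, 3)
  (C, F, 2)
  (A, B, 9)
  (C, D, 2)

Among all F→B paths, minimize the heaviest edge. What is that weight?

A few of the F→B routes:
F → E → C → B: max(1, 3, 4) = 4
F → A → E → C → B: max(4, 1, 3, 4) = 4
F → D → A → E → C → B: max(1, 6, 1, 3, 4) = 6
F → C → B: max(2, 4) = 4
F → D → C → B: max(1, 2, 4) = 4
Best route has worst link 4.

4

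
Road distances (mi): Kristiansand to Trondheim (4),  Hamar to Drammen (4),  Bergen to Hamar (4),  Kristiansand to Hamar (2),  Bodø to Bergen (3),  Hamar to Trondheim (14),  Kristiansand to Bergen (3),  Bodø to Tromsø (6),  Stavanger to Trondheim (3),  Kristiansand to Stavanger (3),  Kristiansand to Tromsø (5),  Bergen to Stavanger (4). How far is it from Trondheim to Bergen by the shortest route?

Some routes from Trondheim to Bergen:
Trondheim→Kristiansand→Bergen: 4 + 3 = 7
Trondheim→Kristiansand→Stavanger→Bergen: 4 + 3 + 4 = 11
Trondheim→Kristiansand→Hamar→Bergen: 4 + 2 + 4 = 10
Trondheim→Stavanger→Kristiansand→Bergen: 3 + 3 + 3 = 9
Trondheim→Stavanger→Bergen: 3 + 4 = 7
Shortest: 7 mi.

7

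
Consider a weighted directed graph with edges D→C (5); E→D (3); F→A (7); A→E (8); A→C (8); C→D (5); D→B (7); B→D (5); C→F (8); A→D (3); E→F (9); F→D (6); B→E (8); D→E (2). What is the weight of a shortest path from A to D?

Routes from A to D:
A -> E -> D: 8 + 3 = 11
A -> D: 3
A -> C -> D: 8 + 5 = 13
A -> E -> F -> D: 8 + 9 + 6 = 23
A -> C -> F -> D: 8 + 8 + 6 = 22
Best route has total 3.

3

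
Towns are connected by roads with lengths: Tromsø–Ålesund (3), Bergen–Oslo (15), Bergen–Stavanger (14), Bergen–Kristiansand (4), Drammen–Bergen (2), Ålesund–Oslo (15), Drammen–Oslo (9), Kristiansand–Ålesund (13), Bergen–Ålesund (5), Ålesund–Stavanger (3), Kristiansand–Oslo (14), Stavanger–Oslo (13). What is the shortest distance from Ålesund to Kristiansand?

Comparing a few candidate routes:
Ålesund -> Bergen -> Kristiansand: 5 + 4 = 9
Ålesund -> Oslo -> Drammen -> Bergen -> Kristiansand: 15 + 9 + 2 + 4 = 30
Ålesund -> Bergen -> Drammen -> Oslo -> Kristiansand: 5 + 2 + 9 + 14 = 30
Ålesund -> Kristiansand: 13
Ålesund -> Oslo -> Kristiansand: 15 + 14 = 29
Ålesund -> Stavanger -> Bergen -> Kristiansand: 3 + 14 + 4 = 21
Shortest: 9.

9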